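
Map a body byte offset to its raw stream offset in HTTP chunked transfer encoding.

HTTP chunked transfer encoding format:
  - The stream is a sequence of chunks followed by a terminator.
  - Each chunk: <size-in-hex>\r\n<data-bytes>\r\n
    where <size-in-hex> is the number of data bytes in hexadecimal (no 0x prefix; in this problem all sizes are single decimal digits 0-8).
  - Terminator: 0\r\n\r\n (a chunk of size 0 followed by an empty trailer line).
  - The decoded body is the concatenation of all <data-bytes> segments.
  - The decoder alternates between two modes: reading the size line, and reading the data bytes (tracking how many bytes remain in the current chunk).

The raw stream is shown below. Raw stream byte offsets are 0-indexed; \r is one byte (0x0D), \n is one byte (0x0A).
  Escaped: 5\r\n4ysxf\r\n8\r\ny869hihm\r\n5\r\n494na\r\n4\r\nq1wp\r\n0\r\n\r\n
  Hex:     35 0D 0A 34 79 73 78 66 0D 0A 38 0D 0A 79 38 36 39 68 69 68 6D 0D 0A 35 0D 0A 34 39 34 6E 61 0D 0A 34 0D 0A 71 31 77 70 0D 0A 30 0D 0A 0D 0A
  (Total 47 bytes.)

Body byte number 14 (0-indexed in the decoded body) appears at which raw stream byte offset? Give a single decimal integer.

Chunk 1: stream[0..1]='5' size=0x5=5, data at stream[3..8]='4ysxf' -> body[0..5], body so far='4ysxf'
Chunk 2: stream[10..11]='8' size=0x8=8, data at stream[13..21]='y869hihm' -> body[5..13], body so far='4ysxfy869hihm'
Chunk 3: stream[23..24]='5' size=0x5=5, data at stream[26..31]='494na' -> body[13..18], body so far='4ysxfy869hihm494na'
Chunk 4: stream[33..34]='4' size=0x4=4, data at stream[36..40]='q1wp' -> body[18..22], body so far='4ysxfy869hihm494naq1wp'
Chunk 5: stream[42..43]='0' size=0 (terminator). Final body='4ysxfy869hihm494naq1wp' (22 bytes)
Body byte 14 at stream offset 27

Answer: 27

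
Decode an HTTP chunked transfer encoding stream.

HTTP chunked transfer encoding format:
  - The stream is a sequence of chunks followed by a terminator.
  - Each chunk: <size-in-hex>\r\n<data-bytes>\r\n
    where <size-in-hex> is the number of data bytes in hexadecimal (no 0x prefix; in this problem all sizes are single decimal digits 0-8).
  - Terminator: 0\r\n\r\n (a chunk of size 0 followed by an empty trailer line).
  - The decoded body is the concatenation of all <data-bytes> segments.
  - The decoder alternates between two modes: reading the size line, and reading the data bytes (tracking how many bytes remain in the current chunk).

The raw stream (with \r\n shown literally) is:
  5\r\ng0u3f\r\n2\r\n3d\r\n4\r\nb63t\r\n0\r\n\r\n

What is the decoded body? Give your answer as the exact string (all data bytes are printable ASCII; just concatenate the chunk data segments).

Answer: g0u3f3db63t

Derivation:
Chunk 1: stream[0..1]='5' size=0x5=5, data at stream[3..8]='g0u3f' -> body[0..5], body so far='g0u3f'
Chunk 2: stream[10..11]='2' size=0x2=2, data at stream[13..15]='3d' -> body[5..7], body so far='g0u3f3d'
Chunk 3: stream[17..18]='4' size=0x4=4, data at stream[20..24]='b63t' -> body[7..11], body so far='g0u3f3db63t'
Chunk 4: stream[26..27]='0' size=0 (terminator). Final body='g0u3f3db63t' (11 bytes)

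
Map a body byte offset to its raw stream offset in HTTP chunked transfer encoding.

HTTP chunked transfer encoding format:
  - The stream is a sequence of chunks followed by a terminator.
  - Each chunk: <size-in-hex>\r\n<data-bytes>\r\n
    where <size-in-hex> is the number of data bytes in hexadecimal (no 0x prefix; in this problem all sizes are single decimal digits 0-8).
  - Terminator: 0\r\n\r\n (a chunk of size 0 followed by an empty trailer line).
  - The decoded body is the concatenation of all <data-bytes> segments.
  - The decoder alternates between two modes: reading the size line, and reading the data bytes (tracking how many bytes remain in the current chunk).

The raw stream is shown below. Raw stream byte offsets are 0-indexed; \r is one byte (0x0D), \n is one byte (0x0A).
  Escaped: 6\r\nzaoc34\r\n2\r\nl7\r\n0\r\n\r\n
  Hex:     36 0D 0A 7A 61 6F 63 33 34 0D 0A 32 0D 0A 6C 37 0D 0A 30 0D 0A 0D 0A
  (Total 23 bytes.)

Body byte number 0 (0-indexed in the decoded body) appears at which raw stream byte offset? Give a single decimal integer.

Answer: 3

Derivation:
Chunk 1: stream[0..1]='6' size=0x6=6, data at stream[3..9]='zaoc34' -> body[0..6], body so far='zaoc34'
Chunk 2: stream[11..12]='2' size=0x2=2, data at stream[14..16]='l7' -> body[6..8], body so far='zaoc34l7'
Chunk 3: stream[18..19]='0' size=0 (terminator). Final body='zaoc34l7' (8 bytes)
Body byte 0 at stream offset 3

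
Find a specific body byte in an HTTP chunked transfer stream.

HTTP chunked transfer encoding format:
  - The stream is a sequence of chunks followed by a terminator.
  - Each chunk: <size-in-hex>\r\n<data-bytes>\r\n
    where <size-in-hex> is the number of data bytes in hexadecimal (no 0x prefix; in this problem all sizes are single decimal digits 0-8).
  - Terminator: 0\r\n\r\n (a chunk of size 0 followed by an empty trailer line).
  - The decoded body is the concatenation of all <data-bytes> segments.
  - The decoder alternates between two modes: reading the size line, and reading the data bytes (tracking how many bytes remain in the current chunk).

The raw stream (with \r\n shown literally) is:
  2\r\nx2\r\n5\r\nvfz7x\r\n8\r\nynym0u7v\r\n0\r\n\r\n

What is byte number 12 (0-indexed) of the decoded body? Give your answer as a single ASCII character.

Answer: u

Derivation:
Chunk 1: stream[0..1]='2' size=0x2=2, data at stream[3..5]='x2' -> body[0..2], body so far='x2'
Chunk 2: stream[7..8]='5' size=0x5=5, data at stream[10..15]='vfz7x' -> body[2..7], body so far='x2vfz7x'
Chunk 3: stream[17..18]='8' size=0x8=8, data at stream[20..28]='ynym0u7v' -> body[7..15], body so far='x2vfz7xynym0u7v'
Chunk 4: stream[30..31]='0' size=0 (terminator). Final body='x2vfz7xynym0u7v' (15 bytes)
Body byte 12 = 'u'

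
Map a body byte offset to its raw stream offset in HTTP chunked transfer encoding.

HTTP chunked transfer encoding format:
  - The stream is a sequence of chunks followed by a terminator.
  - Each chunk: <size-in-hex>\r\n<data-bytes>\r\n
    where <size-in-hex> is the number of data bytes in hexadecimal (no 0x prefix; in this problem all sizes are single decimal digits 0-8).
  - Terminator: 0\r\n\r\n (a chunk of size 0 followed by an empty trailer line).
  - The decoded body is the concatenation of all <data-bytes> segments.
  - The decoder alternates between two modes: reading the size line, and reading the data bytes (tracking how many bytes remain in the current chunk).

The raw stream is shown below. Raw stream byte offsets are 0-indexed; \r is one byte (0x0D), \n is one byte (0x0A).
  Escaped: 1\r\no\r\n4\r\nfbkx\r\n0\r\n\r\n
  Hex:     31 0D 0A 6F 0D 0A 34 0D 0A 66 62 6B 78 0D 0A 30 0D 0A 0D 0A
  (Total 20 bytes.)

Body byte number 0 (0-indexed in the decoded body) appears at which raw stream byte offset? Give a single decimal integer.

Answer: 3

Derivation:
Chunk 1: stream[0..1]='1' size=0x1=1, data at stream[3..4]='o' -> body[0..1], body so far='o'
Chunk 2: stream[6..7]='4' size=0x4=4, data at stream[9..13]='fbkx' -> body[1..5], body so far='ofbkx'
Chunk 3: stream[15..16]='0' size=0 (terminator). Final body='ofbkx' (5 bytes)
Body byte 0 at stream offset 3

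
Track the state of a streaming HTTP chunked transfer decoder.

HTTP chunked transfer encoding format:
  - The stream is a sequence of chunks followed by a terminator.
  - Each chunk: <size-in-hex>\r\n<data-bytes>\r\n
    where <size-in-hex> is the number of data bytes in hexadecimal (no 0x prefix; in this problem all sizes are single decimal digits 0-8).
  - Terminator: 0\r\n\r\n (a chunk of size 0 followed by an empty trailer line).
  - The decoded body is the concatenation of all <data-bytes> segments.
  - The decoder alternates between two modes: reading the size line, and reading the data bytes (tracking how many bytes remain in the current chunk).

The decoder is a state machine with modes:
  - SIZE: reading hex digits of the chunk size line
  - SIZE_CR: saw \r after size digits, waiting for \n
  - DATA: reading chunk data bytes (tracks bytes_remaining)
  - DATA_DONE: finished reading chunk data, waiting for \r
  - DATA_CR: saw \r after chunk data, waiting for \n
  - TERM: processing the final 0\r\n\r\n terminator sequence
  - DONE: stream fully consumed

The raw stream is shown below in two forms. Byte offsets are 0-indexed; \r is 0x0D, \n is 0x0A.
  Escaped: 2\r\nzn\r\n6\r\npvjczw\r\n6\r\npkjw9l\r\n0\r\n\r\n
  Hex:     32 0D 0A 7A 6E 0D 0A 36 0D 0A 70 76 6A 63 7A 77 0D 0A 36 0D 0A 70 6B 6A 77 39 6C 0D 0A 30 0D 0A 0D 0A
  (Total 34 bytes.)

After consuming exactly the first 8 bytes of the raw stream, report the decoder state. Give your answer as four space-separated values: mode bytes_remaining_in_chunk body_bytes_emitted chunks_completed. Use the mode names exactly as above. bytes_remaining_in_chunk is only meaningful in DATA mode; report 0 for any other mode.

Byte 0 = '2': mode=SIZE remaining=0 emitted=0 chunks_done=0
Byte 1 = 0x0D: mode=SIZE_CR remaining=0 emitted=0 chunks_done=0
Byte 2 = 0x0A: mode=DATA remaining=2 emitted=0 chunks_done=0
Byte 3 = 'z': mode=DATA remaining=1 emitted=1 chunks_done=0
Byte 4 = 'n': mode=DATA_DONE remaining=0 emitted=2 chunks_done=0
Byte 5 = 0x0D: mode=DATA_CR remaining=0 emitted=2 chunks_done=0
Byte 6 = 0x0A: mode=SIZE remaining=0 emitted=2 chunks_done=1
Byte 7 = '6': mode=SIZE remaining=0 emitted=2 chunks_done=1

Answer: SIZE 0 2 1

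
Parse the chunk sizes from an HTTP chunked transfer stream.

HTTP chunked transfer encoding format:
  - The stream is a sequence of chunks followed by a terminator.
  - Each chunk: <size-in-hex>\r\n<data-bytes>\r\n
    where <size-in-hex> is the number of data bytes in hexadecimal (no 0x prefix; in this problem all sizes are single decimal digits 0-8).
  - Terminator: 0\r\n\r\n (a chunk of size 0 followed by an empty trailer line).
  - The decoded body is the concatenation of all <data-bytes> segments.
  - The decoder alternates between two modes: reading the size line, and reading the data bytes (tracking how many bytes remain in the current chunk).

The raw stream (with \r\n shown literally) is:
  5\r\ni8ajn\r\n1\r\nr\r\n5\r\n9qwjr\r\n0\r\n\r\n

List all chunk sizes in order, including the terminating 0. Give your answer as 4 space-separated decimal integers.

Chunk 1: stream[0..1]='5' size=0x5=5, data at stream[3..8]='i8ajn' -> body[0..5], body so far='i8ajn'
Chunk 2: stream[10..11]='1' size=0x1=1, data at stream[13..14]='r' -> body[5..6], body so far='i8ajnr'
Chunk 3: stream[16..17]='5' size=0x5=5, data at stream[19..24]='9qwjr' -> body[6..11], body so far='i8ajnr9qwjr'
Chunk 4: stream[26..27]='0' size=0 (terminator). Final body='i8ajnr9qwjr' (11 bytes)

Answer: 5 1 5 0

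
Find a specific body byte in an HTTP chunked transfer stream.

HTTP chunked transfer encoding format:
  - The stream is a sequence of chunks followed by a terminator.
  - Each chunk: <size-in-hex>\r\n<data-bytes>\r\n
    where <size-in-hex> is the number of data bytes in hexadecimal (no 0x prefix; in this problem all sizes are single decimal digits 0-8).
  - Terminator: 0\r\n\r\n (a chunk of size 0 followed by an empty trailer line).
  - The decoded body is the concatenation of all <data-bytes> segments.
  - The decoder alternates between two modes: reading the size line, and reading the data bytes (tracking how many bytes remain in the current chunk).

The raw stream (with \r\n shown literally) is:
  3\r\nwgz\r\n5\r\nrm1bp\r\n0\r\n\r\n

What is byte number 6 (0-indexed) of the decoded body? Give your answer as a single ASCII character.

Answer: b

Derivation:
Chunk 1: stream[0..1]='3' size=0x3=3, data at stream[3..6]='wgz' -> body[0..3], body so far='wgz'
Chunk 2: stream[8..9]='5' size=0x5=5, data at stream[11..16]='rm1bp' -> body[3..8], body so far='wgzrm1bp'
Chunk 3: stream[18..19]='0' size=0 (terminator). Final body='wgzrm1bp' (8 bytes)
Body byte 6 = 'b'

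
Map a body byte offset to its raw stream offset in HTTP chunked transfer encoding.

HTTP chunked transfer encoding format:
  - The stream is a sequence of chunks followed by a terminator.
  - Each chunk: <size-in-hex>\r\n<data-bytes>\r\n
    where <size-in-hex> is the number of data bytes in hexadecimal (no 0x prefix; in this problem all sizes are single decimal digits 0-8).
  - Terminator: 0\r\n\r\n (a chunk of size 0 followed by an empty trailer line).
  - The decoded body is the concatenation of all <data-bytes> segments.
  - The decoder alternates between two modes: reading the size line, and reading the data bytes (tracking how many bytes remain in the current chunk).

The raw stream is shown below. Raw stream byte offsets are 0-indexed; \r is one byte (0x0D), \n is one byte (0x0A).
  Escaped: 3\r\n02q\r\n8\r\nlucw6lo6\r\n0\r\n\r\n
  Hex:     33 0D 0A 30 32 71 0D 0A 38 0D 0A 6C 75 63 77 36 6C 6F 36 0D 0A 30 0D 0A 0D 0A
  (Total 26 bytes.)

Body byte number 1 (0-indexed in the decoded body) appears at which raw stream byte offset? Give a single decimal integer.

Chunk 1: stream[0..1]='3' size=0x3=3, data at stream[3..6]='02q' -> body[0..3], body so far='02q'
Chunk 2: stream[8..9]='8' size=0x8=8, data at stream[11..19]='lucw6lo6' -> body[3..11], body so far='02qlucw6lo6'
Chunk 3: stream[21..22]='0' size=0 (terminator). Final body='02qlucw6lo6' (11 bytes)
Body byte 1 at stream offset 4

Answer: 4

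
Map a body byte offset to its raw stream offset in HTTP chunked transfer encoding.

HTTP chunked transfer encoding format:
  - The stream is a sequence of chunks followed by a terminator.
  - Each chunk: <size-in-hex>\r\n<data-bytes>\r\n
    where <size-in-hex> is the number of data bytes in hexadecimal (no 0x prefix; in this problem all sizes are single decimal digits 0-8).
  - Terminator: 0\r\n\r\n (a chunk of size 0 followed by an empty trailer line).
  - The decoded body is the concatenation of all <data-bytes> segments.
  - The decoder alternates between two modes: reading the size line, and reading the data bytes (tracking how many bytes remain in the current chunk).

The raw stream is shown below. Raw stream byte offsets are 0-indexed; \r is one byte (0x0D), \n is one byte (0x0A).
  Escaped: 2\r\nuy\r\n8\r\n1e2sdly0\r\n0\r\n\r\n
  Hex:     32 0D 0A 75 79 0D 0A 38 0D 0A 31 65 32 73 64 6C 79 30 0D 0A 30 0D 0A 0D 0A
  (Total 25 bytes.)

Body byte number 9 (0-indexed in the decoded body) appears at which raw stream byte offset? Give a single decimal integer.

Answer: 17

Derivation:
Chunk 1: stream[0..1]='2' size=0x2=2, data at stream[3..5]='uy' -> body[0..2], body so far='uy'
Chunk 2: stream[7..8]='8' size=0x8=8, data at stream[10..18]='1e2sdly0' -> body[2..10], body so far='uy1e2sdly0'
Chunk 3: stream[20..21]='0' size=0 (terminator). Final body='uy1e2sdly0' (10 bytes)
Body byte 9 at stream offset 17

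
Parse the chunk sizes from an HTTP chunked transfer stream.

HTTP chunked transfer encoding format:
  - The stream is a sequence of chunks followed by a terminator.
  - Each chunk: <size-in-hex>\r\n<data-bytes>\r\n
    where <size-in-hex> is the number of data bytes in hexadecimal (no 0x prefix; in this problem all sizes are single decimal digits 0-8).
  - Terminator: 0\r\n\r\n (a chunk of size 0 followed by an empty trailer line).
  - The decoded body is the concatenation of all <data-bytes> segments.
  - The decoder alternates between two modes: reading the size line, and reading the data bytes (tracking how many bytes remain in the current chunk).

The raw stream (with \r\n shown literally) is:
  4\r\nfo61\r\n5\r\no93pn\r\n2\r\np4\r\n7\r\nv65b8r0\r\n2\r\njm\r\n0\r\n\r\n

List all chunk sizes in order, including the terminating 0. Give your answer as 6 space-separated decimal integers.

Answer: 4 5 2 7 2 0

Derivation:
Chunk 1: stream[0..1]='4' size=0x4=4, data at stream[3..7]='fo61' -> body[0..4], body so far='fo61'
Chunk 2: stream[9..10]='5' size=0x5=5, data at stream[12..17]='o93pn' -> body[4..9], body so far='fo61o93pn'
Chunk 3: stream[19..20]='2' size=0x2=2, data at stream[22..24]='p4' -> body[9..11], body so far='fo61o93pnp4'
Chunk 4: stream[26..27]='7' size=0x7=7, data at stream[29..36]='v65b8r0' -> body[11..18], body so far='fo61o93pnp4v65b8r0'
Chunk 5: stream[38..39]='2' size=0x2=2, data at stream[41..43]='jm' -> body[18..20], body so far='fo61o93pnp4v65b8r0jm'
Chunk 6: stream[45..46]='0' size=0 (terminator). Final body='fo61o93pnp4v65b8r0jm' (20 bytes)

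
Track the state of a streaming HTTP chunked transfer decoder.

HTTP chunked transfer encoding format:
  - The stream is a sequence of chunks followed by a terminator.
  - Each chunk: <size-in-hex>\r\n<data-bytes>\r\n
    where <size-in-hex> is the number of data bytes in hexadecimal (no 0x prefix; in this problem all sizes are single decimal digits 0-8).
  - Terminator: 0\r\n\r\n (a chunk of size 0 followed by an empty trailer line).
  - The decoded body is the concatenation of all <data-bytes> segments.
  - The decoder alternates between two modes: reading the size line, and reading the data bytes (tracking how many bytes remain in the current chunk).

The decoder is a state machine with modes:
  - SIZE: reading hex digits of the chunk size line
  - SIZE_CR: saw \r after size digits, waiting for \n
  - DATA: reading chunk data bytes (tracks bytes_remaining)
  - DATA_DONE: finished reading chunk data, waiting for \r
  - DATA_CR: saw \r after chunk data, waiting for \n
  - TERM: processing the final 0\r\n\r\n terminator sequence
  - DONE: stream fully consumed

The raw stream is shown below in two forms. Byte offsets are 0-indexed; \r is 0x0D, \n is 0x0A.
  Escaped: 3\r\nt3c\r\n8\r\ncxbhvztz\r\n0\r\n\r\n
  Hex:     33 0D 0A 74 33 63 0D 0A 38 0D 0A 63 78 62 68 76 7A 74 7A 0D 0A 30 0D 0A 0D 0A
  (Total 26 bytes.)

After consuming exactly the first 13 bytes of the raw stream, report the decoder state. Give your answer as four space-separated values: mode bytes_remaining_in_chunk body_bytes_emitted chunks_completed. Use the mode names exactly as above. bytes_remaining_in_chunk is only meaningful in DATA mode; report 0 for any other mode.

Byte 0 = '3': mode=SIZE remaining=0 emitted=0 chunks_done=0
Byte 1 = 0x0D: mode=SIZE_CR remaining=0 emitted=0 chunks_done=0
Byte 2 = 0x0A: mode=DATA remaining=3 emitted=0 chunks_done=0
Byte 3 = 't': mode=DATA remaining=2 emitted=1 chunks_done=0
Byte 4 = '3': mode=DATA remaining=1 emitted=2 chunks_done=0
Byte 5 = 'c': mode=DATA_DONE remaining=0 emitted=3 chunks_done=0
Byte 6 = 0x0D: mode=DATA_CR remaining=0 emitted=3 chunks_done=0
Byte 7 = 0x0A: mode=SIZE remaining=0 emitted=3 chunks_done=1
Byte 8 = '8': mode=SIZE remaining=0 emitted=3 chunks_done=1
Byte 9 = 0x0D: mode=SIZE_CR remaining=0 emitted=3 chunks_done=1
Byte 10 = 0x0A: mode=DATA remaining=8 emitted=3 chunks_done=1
Byte 11 = 'c': mode=DATA remaining=7 emitted=4 chunks_done=1
Byte 12 = 'x': mode=DATA remaining=6 emitted=5 chunks_done=1

Answer: DATA 6 5 1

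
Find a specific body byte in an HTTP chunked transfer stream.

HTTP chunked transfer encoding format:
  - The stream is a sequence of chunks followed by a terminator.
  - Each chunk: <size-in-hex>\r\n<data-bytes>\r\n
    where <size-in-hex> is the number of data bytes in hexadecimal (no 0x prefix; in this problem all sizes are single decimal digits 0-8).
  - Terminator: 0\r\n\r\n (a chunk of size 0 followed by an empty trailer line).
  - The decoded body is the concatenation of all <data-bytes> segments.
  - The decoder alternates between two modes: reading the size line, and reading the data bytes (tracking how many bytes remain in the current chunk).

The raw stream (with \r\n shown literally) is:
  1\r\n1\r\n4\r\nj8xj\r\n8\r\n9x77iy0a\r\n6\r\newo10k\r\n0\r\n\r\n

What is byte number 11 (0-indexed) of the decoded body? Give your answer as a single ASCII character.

Chunk 1: stream[0..1]='1' size=0x1=1, data at stream[3..4]='1' -> body[0..1], body so far='1'
Chunk 2: stream[6..7]='4' size=0x4=4, data at stream[9..13]='j8xj' -> body[1..5], body so far='1j8xj'
Chunk 3: stream[15..16]='8' size=0x8=8, data at stream[18..26]='9x77iy0a' -> body[5..13], body so far='1j8xj9x77iy0a'
Chunk 4: stream[28..29]='6' size=0x6=6, data at stream[31..37]='ewo10k' -> body[13..19], body so far='1j8xj9x77iy0aewo10k'
Chunk 5: stream[39..40]='0' size=0 (terminator). Final body='1j8xj9x77iy0aewo10k' (19 bytes)
Body byte 11 = '0'

Answer: 0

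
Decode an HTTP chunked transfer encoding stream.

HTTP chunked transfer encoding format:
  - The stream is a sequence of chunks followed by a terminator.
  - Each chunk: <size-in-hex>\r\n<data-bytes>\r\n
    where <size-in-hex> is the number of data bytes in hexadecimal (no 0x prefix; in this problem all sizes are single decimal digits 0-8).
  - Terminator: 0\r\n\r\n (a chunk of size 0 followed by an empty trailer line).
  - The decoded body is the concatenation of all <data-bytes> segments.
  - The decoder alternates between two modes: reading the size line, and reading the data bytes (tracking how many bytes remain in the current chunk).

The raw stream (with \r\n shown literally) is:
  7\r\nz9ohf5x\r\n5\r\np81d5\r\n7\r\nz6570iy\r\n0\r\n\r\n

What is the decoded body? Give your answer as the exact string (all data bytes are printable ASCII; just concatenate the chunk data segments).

Answer: z9ohf5xp81d5z6570iy

Derivation:
Chunk 1: stream[0..1]='7' size=0x7=7, data at stream[3..10]='z9ohf5x' -> body[0..7], body so far='z9ohf5x'
Chunk 2: stream[12..13]='5' size=0x5=5, data at stream[15..20]='p81d5' -> body[7..12], body so far='z9ohf5xp81d5'
Chunk 3: stream[22..23]='7' size=0x7=7, data at stream[25..32]='z6570iy' -> body[12..19], body so far='z9ohf5xp81d5z6570iy'
Chunk 4: stream[34..35]='0' size=0 (terminator). Final body='z9ohf5xp81d5z6570iy' (19 bytes)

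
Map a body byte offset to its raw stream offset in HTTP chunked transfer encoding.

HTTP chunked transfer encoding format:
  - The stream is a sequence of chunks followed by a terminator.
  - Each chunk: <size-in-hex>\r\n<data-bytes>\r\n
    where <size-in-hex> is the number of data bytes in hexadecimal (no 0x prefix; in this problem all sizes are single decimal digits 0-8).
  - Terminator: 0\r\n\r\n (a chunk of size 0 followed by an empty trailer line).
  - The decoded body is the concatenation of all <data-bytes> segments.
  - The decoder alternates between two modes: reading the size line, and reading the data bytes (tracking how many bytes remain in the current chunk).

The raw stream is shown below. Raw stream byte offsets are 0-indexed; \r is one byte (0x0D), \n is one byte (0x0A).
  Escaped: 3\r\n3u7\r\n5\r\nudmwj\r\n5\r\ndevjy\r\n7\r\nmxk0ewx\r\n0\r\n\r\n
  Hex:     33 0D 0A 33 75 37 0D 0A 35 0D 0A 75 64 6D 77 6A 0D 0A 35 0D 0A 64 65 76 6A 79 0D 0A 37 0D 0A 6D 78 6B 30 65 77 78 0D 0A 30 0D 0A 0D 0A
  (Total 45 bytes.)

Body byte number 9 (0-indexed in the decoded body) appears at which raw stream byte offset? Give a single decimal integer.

Chunk 1: stream[0..1]='3' size=0x3=3, data at stream[3..6]='3u7' -> body[0..3], body so far='3u7'
Chunk 2: stream[8..9]='5' size=0x5=5, data at stream[11..16]='udmwj' -> body[3..8], body so far='3u7udmwj'
Chunk 3: stream[18..19]='5' size=0x5=5, data at stream[21..26]='devjy' -> body[8..13], body so far='3u7udmwjdevjy'
Chunk 4: stream[28..29]='7' size=0x7=7, data at stream[31..38]='mxk0ewx' -> body[13..20], body so far='3u7udmwjdevjymxk0ewx'
Chunk 5: stream[40..41]='0' size=0 (terminator). Final body='3u7udmwjdevjymxk0ewx' (20 bytes)
Body byte 9 at stream offset 22

Answer: 22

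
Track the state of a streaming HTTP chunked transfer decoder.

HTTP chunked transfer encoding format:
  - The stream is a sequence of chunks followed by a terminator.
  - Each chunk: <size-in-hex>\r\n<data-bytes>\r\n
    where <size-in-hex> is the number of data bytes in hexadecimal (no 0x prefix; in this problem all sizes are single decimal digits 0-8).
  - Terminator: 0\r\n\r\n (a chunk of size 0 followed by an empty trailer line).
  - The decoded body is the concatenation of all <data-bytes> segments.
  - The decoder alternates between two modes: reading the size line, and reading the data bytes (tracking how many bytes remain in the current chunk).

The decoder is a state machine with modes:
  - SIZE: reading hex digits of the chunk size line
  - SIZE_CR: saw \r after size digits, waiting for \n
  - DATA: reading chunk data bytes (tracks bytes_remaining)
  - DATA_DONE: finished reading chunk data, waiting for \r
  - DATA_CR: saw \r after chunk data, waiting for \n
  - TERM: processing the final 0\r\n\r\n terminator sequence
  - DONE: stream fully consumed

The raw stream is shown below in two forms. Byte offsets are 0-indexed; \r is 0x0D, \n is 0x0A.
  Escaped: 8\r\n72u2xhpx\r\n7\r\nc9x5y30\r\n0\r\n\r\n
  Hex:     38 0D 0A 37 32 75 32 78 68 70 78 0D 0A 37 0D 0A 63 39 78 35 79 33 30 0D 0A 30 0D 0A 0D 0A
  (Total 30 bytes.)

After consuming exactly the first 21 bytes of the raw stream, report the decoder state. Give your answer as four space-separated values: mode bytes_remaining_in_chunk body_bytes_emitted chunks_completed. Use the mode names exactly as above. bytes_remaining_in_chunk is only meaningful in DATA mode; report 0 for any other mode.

Byte 0 = '8': mode=SIZE remaining=0 emitted=0 chunks_done=0
Byte 1 = 0x0D: mode=SIZE_CR remaining=0 emitted=0 chunks_done=0
Byte 2 = 0x0A: mode=DATA remaining=8 emitted=0 chunks_done=0
Byte 3 = '7': mode=DATA remaining=7 emitted=1 chunks_done=0
Byte 4 = '2': mode=DATA remaining=6 emitted=2 chunks_done=0
Byte 5 = 'u': mode=DATA remaining=5 emitted=3 chunks_done=0
Byte 6 = '2': mode=DATA remaining=4 emitted=4 chunks_done=0
Byte 7 = 'x': mode=DATA remaining=3 emitted=5 chunks_done=0
Byte 8 = 'h': mode=DATA remaining=2 emitted=6 chunks_done=0
Byte 9 = 'p': mode=DATA remaining=1 emitted=7 chunks_done=0
Byte 10 = 'x': mode=DATA_DONE remaining=0 emitted=8 chunks_done=0
Byte 11 = 0x0D: mode=DATA_CR remaining=0 emitted=8 chunks_done=0
Byte 12 = 0x0A: mode=SIZE remaining=0 emitted=8 chunks_done=1
Byte 13 = '7': mode=SIZE remaining=0 emitted=8 chunks_done=1
Byte 14 = 0x0D: mode=SIZE_CR remaining=0 emitted=8 chunks_done=1
Byte 15 = 0x0A: mode=DATA remaining=7 emitted=8 chunks_done=1
Byte 16 = 'c': mode=DATA remaining=6 emitted=9 chunks_done=1
Byte 17 = '9': mode=DATA remaining=5 emitted=10 chunks_done=1
Byte 18 = 'x': mode=DATA remaining=4 emitted=11 chunks_done=1
Byte 19 = '5': mode=DATA remaining=3 emitted=12 chunks_done=1
Byte 20 = 'y': mode=DATA remaining=2 emitted=13 chunks_done=1

Answer: DATA 2 13 1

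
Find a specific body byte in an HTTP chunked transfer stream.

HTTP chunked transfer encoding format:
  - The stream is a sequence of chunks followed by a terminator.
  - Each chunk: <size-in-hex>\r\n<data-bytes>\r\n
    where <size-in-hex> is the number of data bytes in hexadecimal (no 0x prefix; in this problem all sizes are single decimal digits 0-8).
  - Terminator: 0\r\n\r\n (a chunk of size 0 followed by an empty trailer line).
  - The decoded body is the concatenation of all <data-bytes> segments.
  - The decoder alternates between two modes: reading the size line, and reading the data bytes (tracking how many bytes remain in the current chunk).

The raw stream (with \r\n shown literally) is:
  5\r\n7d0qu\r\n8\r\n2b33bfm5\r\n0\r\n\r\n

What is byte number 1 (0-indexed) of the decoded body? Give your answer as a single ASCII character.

Chunk 1: stream[0..1]='5' size=0x5=5, data at stream[3..8]='7d0qu' -> body[0..5], body so far='7d0qu'
Chunk 2: stream[10..11]='8' size=0x8=8, data at stream[13..21]='2b33bfm5' -> body[5..13], body so far='7d0qu2b33bfm5'
Chunk 3: stream[23..24]='0' size=0 (terminator). Final body='7d0qu2b33bfm5' (13 bytes)
Body byte 1 = 'd'

Answer: d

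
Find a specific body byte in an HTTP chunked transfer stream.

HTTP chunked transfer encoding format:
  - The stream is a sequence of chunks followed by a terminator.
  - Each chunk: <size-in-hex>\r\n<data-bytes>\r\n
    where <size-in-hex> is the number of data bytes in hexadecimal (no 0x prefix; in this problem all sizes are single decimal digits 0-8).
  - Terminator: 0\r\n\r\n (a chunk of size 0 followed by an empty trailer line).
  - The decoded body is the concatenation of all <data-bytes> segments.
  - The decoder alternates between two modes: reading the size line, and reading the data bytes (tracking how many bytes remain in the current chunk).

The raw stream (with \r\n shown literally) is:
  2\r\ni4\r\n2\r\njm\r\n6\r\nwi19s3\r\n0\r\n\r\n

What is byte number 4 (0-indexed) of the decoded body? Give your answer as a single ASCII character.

Chunk 1: stream[0..1]='2' size=0x2=2, data at stream[3..5]='i4' -> body[0..2], body so far='i4'
Chunk 2: stream[7..8]='2' size=0x2=2, data at stream[10..12]='jm' -> body[2..4], body so far='i4jm'
Chunk 3: stream[14..15]='6' size=0x6=6, data at stream[17..23]='wi19s3' -> body[4..10], body so far='i4jmwi19s3'
Chunk 4: stream[25..26]='0' size=0 (terminator). Final body='i4jmwi19s3' (10 bytes)
Body byte 4 = 'w'

Answer: w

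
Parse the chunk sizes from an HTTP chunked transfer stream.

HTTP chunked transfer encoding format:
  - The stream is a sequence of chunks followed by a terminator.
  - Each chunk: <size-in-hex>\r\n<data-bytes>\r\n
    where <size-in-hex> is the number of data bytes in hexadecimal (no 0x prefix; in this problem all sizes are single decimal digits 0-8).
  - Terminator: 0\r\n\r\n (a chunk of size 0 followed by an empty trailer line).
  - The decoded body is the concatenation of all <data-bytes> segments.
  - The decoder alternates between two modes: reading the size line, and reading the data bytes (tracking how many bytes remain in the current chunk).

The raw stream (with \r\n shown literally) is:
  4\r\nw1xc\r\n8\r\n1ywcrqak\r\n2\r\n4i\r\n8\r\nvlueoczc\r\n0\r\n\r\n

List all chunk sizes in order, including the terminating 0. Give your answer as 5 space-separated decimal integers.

Answer: 4 8 2 8 0

Derivation:
Chunk 1: stream[0..1]='4' size=0x4=4, data at stream[3..7]='w1xc' -> body[0..4], body so far='w1xc'
Chunk 2: stream[9..10]='8' size=0x8=8, data at stream[12..20]='1ywcrqak' -> body[4..12], body so far='w1xc1ywcrqak'
Chunk 3: stream[22..23]='2' size=0x2=2, data at stream[25..27]='4i' -> body[12..14], body so far='w1xc1ywcrqak4i'
Chunk 4: stream[29..30]='8' size=0x8=8, data at stream[32..40]='vlueoczc' -> body[14..22], body so far='w1xc1ywcrqak4ivlueoczc'
Chunk 5: stream[42..43]='0' size=0 (terminator). Final body='w1xc1ywcrqak4ivlueoczc' (22 bytes)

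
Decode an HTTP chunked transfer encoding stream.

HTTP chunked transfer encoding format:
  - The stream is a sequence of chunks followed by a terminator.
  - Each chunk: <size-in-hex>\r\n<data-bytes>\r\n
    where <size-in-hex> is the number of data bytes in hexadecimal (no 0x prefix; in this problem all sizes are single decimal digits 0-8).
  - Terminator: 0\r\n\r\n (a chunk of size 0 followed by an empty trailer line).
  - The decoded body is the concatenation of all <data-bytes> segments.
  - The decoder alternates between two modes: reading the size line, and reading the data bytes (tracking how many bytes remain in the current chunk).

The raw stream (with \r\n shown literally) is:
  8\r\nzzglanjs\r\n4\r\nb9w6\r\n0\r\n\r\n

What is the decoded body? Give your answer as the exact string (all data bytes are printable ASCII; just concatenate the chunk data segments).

Answer: zzglanjsb9w6

Derivation:
Chunk 1: stream[0..1]='8' size=0x8=8, data at stream[3..11]='zzglanjs' -> body[0..8], body so far='zzglanjs'
Chunk 2: stream[13..14]='4' size=0x4=4, data at stream[16..20]='b9w6' -> body[8..12], body so far='zzglanjsb9w6'
Chunk 3: stream[22..23]='0' size=0 (terminator). Final body='zzglanjsb9w6' (12 bytes)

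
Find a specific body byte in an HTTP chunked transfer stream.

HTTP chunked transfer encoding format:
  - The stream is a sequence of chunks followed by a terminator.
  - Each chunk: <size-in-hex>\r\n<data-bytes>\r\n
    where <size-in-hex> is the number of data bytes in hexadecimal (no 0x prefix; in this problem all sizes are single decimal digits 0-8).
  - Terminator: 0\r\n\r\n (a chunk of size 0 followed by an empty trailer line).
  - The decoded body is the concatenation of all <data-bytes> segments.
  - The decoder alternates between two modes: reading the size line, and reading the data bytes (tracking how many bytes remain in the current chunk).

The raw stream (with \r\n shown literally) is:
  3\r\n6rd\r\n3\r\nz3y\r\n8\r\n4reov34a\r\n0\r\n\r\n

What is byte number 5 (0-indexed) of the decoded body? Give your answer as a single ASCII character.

Answer: y

Derivation:
Chunk 1: stream[0..1]='3' size=0x3=3, data at stream[3..6]='6rd' -> body[0..3], body so far='6rd'
Chunk 2: stream[8..9]='3' size=0x3=3, data at stream[11..14]='z3y' -> body[3..6], body so far='6rdz3y'
Chunk 3: stream[16..17]='8' size=0x8=8, data at stream[19..27]='4reov34a' -> body[6..14], body so far='6rdz3y4reov34a'
Chunk 4: stream[29..30]='0' size=0 (terminator). Final body='6rdz3y4reov34a' (14 bytes)
Body byte 5 = 'y'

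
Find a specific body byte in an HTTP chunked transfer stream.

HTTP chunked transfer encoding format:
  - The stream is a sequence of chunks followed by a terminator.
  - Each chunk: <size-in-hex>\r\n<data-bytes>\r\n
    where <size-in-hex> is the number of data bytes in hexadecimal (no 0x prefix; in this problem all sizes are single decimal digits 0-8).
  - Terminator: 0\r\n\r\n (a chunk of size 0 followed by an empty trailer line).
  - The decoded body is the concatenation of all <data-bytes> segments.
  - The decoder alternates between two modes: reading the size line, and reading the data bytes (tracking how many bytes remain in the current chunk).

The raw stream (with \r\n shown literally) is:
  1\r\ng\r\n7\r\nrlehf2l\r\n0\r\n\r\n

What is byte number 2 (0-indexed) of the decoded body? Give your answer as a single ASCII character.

Chunk 1: stream[0..1]='1' size=0x1=1, data at stream[3..4]='g' -> body[0..1], body so far='g'
Chunk 2: stream[6..7]='7' size=0x7=7, data at stream[9..16]='rlehf2l' -> body[1..8], body so far='grlehf2l'
Chunk 3: stream[18..19]='0' size=0 (terminator). Final body='grlehf2l' (8 bytes)
Body byte 2 = 'l'

Answer: l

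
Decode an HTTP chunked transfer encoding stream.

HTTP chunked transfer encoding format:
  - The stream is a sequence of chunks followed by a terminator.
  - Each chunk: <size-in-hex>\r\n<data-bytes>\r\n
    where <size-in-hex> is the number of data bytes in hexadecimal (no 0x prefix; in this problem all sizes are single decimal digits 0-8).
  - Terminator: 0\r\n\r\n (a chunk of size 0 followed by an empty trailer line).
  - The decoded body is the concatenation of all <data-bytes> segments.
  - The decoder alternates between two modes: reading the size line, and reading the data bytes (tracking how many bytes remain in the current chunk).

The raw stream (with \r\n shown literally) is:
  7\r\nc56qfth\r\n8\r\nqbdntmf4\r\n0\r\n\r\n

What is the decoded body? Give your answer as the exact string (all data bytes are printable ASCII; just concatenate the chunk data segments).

Answer: c56qfthqbdntmf4

Derivation:
Chunk 1: stream[0..1]='7' size=0x7=7, data at stream[3..10]='c56qfth' -> body[0..7], body so far='c56qfth'
Chunk 2: stream[12..13]='8' size=0x8=8, data at stream[15..23]='qbdntmf4' -> body[7..15], body so far='c56qfthqbdntmf4'
Chunk 3: stream[25..26]='0' size=0 (terminator). Final body='c56qfthqbdntmf4' (15 bytes)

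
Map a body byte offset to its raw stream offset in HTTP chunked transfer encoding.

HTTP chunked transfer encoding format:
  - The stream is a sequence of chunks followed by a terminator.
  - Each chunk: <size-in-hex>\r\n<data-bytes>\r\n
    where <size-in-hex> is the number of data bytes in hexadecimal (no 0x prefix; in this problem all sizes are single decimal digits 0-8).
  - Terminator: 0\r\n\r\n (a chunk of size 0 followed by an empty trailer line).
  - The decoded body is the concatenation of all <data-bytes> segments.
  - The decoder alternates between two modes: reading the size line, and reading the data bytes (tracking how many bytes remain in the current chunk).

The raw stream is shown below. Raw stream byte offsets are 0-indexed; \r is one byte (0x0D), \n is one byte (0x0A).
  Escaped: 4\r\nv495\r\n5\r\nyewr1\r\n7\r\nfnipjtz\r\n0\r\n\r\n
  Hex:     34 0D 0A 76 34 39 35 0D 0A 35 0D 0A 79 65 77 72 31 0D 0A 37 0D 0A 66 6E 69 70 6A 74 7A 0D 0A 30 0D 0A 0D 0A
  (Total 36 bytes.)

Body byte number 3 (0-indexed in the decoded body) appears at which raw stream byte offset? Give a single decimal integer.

Answer: 6

Derivation:
Chunk 1: stream[0..1]='4' size=0x4=4, data at stream[3..7]='v495' -> body[0..4], body so far='v495'
Chunk 2: stream[9..10]='5' size=0x5=5, data at stream[12..17]='yewr1' -> body[4..9], body so far='v495yewr1'
Chunk 3: stream[19..20]='7' size=0x7=7, data at stream[22..29]='fnipjtz' -> body[9..16], body so far='v495yewr1fnipjtz'
Chunk 4: stream[31..32]='0' size=0 (terminator). Final body='v495yewr1fnipjtz' (16 bytes)
Body byte 3 at stream offset 6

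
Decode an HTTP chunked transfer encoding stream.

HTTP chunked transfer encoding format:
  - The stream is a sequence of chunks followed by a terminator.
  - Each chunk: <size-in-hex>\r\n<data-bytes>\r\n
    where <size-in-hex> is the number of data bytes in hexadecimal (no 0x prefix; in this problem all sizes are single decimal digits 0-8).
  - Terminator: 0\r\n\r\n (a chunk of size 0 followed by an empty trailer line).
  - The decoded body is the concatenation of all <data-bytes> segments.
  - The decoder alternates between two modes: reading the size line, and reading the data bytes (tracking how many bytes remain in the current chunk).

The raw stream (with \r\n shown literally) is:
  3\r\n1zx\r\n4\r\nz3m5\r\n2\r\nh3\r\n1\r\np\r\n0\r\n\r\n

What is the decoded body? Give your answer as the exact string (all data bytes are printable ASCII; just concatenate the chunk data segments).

Answer: 1zxz3m5h3p

Derivation:
Chunk 1: stream[0..1]='3' size=0x3=3, data at stream[3..6]='1zx' -> body[0..3], body so far='1zx'
Chunk 2: stream[8..9]='4' size=0x4=4, data at stream[11..15]='z3m5' -> body[3..7], body so far='1zxz3m5'
Chunk 3: stream[17..18]='2' size=0x2=2, data at stream[20..22]='h3' -> body[7..9], body so far='1zxz3m5h3'
Chunk 4: stream[24..25]='1' size=0x1=1, data at stream[27..28]='p' -> body[9..10], body so far='1zxz3m5h3p'
Chunk 5: stream[30..31]='0' size=0 (terminator). Final body='1zxz3m5h3p' (10 bytes)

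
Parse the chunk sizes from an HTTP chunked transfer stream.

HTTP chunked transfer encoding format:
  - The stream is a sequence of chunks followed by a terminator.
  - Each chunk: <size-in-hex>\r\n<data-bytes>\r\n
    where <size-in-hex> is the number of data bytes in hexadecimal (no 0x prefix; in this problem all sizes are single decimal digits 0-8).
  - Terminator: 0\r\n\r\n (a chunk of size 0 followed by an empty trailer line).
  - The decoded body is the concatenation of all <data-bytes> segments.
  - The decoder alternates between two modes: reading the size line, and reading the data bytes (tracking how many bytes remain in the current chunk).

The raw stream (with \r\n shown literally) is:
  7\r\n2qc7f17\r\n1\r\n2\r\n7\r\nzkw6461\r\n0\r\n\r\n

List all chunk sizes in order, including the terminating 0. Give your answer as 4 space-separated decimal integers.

Answer: 7 1 7 0

Derivation:
Chunk 1: stream[0..1]='7' size=0x7=7, data at stream[3..10]='2qc7f17' -> body[0..7], body so far='2qc7f17'
Chunk 2: stream[12..13]='1' size=0x1=1, data at stream[15..16]='2' -> body[7..8], body so far='2qc7f172'
Chunk 3: stream[18..19]='7' size=0x7=7, data at stream[21..28]='zkw6461' -> body[8..15], body so far='2qc7f172zkw6461'
Chunk 4: stream[30..31]='0' size=0 (terminator). Final body='2qc7f172zkw6461' (15 bytes)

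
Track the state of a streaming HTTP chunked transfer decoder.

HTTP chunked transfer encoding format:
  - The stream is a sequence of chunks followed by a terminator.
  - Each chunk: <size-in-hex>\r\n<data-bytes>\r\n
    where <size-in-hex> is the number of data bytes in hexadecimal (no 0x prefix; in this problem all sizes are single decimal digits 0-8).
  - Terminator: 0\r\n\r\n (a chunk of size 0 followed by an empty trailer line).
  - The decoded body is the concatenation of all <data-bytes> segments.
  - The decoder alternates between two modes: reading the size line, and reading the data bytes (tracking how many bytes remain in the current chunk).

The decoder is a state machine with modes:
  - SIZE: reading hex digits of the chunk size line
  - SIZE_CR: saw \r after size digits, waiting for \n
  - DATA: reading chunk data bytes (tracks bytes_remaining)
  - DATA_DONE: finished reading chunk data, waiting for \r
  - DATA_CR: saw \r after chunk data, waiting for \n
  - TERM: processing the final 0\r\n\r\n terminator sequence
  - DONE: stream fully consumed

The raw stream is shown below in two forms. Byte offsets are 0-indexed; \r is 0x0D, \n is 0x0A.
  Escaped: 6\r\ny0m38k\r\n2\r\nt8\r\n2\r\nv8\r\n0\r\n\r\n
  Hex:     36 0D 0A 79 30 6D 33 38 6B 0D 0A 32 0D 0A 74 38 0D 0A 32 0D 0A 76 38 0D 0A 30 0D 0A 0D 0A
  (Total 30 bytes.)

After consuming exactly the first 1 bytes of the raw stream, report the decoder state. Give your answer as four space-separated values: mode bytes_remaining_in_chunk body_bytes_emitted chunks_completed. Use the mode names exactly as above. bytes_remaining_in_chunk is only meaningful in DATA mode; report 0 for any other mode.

Byte 0 = '6': mode=SIZE remaining=0 emitted=0 chunks_done=0

Answer: SIZE 0 0 0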